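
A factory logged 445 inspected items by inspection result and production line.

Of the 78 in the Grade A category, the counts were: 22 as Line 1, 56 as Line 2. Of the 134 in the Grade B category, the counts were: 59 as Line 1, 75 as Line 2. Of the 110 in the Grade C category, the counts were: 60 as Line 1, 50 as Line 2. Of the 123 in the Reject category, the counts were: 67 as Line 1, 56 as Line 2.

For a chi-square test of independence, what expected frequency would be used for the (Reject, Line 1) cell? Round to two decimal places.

57.49

Row total (Reject) = 123; column total (Line 1) = 208; grand total N = 445.
Expected count = (row total × column total) / N = 123 × 208 / 445 = 57.49.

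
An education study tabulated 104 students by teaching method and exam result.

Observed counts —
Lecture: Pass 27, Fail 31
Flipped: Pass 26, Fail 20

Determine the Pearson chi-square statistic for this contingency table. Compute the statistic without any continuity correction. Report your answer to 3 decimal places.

Row totals: 58, 46. Column totals: 53, 51. Grand total N = 104.
Expected counts (row total × column total / N):
  Lecture, Pass: 58×53/104 = 29.5577
  Lecture, Fail: 58×51/104 = 28.4423
  Flipped, Pass: 46×53/104 = 23.4423
  Flipped, Fail: 46×51/104 = 22.5577
Contributions (O − E)²/E:
  (27 − 29.5577)²/29.5577 = 0.2213
  (31 − 28.4423)²/28.4423 = 0.2300
  (26 − 23.4423)²/23.4423 = 0.2791
  (20 − 22.5577)²/22.5577 = 0.2900
χ² = 0.2213 + 0.2300 + 0.2791 + 0.2900 = 1.020

1.020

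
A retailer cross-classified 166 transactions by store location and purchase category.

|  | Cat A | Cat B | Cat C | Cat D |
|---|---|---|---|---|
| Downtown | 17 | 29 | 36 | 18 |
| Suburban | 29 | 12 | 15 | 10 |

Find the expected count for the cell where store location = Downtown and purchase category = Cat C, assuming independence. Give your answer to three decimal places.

30.723

Row total (Downtown) = 100; column total (Cat C) = 51; grand total N = 166.
Expected count = (row total × column total) / N = 100 × 51 / 166 = 30.723.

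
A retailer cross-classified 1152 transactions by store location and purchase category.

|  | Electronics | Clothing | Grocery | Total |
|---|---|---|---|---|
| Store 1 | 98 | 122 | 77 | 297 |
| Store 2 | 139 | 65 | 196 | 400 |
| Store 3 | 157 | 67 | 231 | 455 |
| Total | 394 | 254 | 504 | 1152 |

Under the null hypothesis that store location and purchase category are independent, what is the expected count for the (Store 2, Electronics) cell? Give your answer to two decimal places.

Row total (Store 2) = 400; column total (Electronics) = 394; grand total N = 1152.
Expected count = (row total × column total) / N = 400 × 394 / 1152 = 136.81.

136.81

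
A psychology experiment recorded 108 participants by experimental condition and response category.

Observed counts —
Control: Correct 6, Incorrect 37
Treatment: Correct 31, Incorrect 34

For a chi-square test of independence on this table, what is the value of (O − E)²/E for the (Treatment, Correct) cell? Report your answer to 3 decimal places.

3.424

Row total (Treatment) = 65; column total (Correct) = 37; N = 108.
Expected count E = 65 × 37 / 108 = 22.2685.
Contribution = (O − E)²/E = (31 − 22.2685)² / 22.2685 = 3.424.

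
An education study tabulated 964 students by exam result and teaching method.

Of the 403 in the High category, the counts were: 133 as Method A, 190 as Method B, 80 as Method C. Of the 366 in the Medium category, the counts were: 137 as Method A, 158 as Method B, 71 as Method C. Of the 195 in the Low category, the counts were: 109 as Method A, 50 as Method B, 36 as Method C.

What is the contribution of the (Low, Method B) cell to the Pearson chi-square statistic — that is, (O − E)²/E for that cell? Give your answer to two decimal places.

11.56

Row total (Low) = 195; column total (Method B) = 398; N = 964.
Expected count E = 195 × 398 / 964 = 80.508.
Contribution = (O − E)²/E = (50 − 80.508)² / 80.508 = 11.56.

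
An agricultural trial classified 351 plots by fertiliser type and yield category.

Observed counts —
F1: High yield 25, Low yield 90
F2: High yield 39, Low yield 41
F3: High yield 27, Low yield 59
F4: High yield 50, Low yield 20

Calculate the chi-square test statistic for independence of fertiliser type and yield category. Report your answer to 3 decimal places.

Row totals: 115, 80, 86, 70. Column totals: 141, 210. Grand total N = 351.
Expected counts (row total × column total / N):
  F1, High yield: 115×141/351 = 46.1966
  F1, Low yield: 115×210/351 = 68.8034
  F2, High yield: 80×141/351 = 32.1368
  F2, Low yield: 80×210/351 = 47.8632
  F3, High yield: 86×141/351 = 34.5470
  F3, Low yield: 86×210/351 = 51.4530
  F4, High yield: 70×141/351 = 28.1197
  F4, Low yield: 70×210/351 = 41.8803
Contributions (O − E)²/E:
  (25 − 46.1966)²/46.1966 = 9.7257
  (90 − 68.8034)²/68.8034 = 6.5301
  (39 − 32.1368)²/32.1368 = 1.4657
  (41 − 47.8632)²/47.8632 = 0.9841
  (27 − 34.5470)²/34.5470 = 1.6487
  (59 − 51.4530)²/51.4530 = 1.1070
  (50 − 28.1197)²/28.1197 = 17.0253
  (20 − 41.8803)²/41.8803 = 11.4313
χ² = 9.7257 + 6.5301 + 1.4657 + 0.9841 + 1.6487 + 1.1070 + 17.0253 + 11.4313 = 49.918

49.918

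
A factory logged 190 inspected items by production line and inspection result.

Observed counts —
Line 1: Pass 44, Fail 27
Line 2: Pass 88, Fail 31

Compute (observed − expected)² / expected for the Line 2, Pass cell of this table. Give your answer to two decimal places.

Row total (Line 2) = 119; column total (Pass) = 132; N = 190.
Expected count E = 119 × 132 / 190 = 82.674.
Contribution = (O − E)²/E = (88 − 82.674)² / 82.674 = 0.34.

0.34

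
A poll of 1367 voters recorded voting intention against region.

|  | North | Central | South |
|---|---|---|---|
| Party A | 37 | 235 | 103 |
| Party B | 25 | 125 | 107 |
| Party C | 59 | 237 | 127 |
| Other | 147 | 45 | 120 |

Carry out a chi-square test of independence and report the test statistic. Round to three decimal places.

Row totals: 375, 257, 423, 312. Column totals: 268, 642, 457. Grand total N = 1367.
Expected counts (row total × column total / N):
  Party A, North: 375×268/1367 = 73.5187
  Party A, Central: 375×642/1367 = 176.1156
  Party A, South: 375×457/1367 = 125.3658
  Party B, North: 257×268/1367 = 50.3848
  Party B, Central: 257×642/1367 = 120.6979
  Party B, South: 257×457/1367 = 85.9173
  Party C, North: 423×268/1367 = 82.9290
  Party C, Central: 423×642/1367 = 198.6584
  Party C, South: 423×457/1367 = 141.4126
  Other, North: 312×268/1367 = 61.1675
  Other, Central: 312×642/1367 = 146.5282
  Other, South: 312×457/1367 = 104.3043
Contributions (O − E)²/E:
  (37 − 73.5187)²/73.5187 = 18.1398
  (235 − 176.1156)²/176.1156 = 19.6880
  (103 − 125.3658)²/125.3658 = 3.9902
  (25 − 50.3848)²/50.3848 = 12.7893
  (125 − 120.6979)²/120.6979 = 0.1533
  (107 − 85.9173)²/85.9173 = 5.1733
  (59 − 82.9290)²/82.9290 = 6.9047
  (237 − 198.6584)²/198.6584 = 7.4000
  (127 − 141.4126)²/141.4126 = 1.4689
  (147 − 61.1675)²/61.1675 = 120.4433
  (45 − 146.5282)²/146.5282 = 70.3481
  (120 − 104.3043)²/104.3043 = 2.3619
χ² = 18.1398 + 19.6880 + 3.9902 + 12.7893 + 0.1533 + 5.1733 + 6.9047 + 7.4000 + 1.4689 + 120.4433 + 70.3481 + 2.3619 = 268.861

268.861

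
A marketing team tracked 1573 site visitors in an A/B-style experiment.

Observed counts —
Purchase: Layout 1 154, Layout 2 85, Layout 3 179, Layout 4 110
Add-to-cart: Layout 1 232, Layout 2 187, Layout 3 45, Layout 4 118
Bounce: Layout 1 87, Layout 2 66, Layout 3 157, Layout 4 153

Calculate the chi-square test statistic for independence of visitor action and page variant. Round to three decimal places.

212.212

Row totals: 528, 582, 463. Column totals: 473, 338, 381, 381. Grand total N = 1573.
Expected counts (row total × column total / N):
  Purchase, Layout 1: 528×473/1573 = 158.76923
  Purchase, Layout 2: 528×338/1573 = 113.45455
  Purchase, Layout 3: 528×381/1573 = 127.88811
  Purchase, Layout 4: 528×381/1573 = 127.88811
  Add-to-cart, Layout 1: 582×473/1573 = 175.00699
  Add-to-cart, Layout 2: 582×338/1573 = 125.05785
  Add-to-cart, Layout 3: 582×381/1573 = 140.96758
  Add-to-cart, Layout 4: 582×381/1573 = 140.96758
  Bounce, Layout 1: 463×473/1573 = 139.22378
  Bounce, Layout 2: 463×338/1573 = 99.48760
  Bounce, Layout 3: 463×381/1573 = 112.14431
  Bounce, Layout 4: 463×381/1573 = 112.14431
Contributions (O − E)²/E:
  (154 − 158.76923)²/158.76923 = 0.1433
  (85 − 113.45455)²/113.45455 = 7.1364
  (179 − 127.88811)²/127.88811 = 20.4274
  (110 − 127.88811)²/127.88811 = 2.5021
  (232 − 175.00699)²/175.00699 = 18.5604
  (187 − 125.05785)²/125.05785 = 30.6804
  (45 − 140.96758)²/140.96758 = 65.3326
  (118 − 140.96758)²/140.96758 = 3.7421
  (87 − 139.22378)²/139.22378 = 19.5895
  (66 − 99.48760)²/99.48760 = 11.2720
  (157 − 112.14431)²/112.14431 = 17.9415
  (153 − 112.14431)²/112.14431 = 14.8843
χ² = 0.1433 + 7.1364 + 20.4274 + 2.5021 + 18.5604 + 30.6804 + 65.3326 + 3.7421 + 19.5895 + 11.2720 + 17.9415 + 14.8843 = 212.212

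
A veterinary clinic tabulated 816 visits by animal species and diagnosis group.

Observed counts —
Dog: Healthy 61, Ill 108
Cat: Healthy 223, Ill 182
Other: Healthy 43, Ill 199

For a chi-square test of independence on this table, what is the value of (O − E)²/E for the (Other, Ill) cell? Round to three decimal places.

20.091

Row total (Other) = 242; column total (Ill) = 489; N = 816.
Expected count E = 242 × 489 / 816 = 145.0221.
Contribution = (O − E)²/E = (199 − 145.0221)² / 145.0221 = 20.091.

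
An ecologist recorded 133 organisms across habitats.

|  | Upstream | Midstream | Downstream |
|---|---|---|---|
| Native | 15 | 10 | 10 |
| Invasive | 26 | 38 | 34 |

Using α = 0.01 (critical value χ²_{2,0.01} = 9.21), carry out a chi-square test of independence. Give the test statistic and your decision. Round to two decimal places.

Row totals: 35, 98. Column totals: 41, 48, 44. Grand total N = 133.
Expected counts (row total × column total / N):
  Native, Upstream: 35×41/133 = 10.789
  Native, Midstream: 35×48/133 = 12.632
  Native, Downstream: 35×44/133 = 11.579
  Invasive, Upstream: 98×41/133 = 30.211
  Invasive, Midstream: 98×48/133 = 35.368
  Invasive, Downstream: 98×44/133 = 32.421
Contributions (O − E)²/E:
  (15 − 10.789)²/10.789 = 1.6436
  (10 − 12.632)²/12.632 = 0.5484
  (10 − 11.579)²/11.579 = 0.2153
  (26 − 30.211)²/30.211 = 0.5870
  (38 − 35.368)²/35.368 = 0.1959
  (34 − 32.421)²/32.421 = 0.0769
χ² = 1.6436 + 0.5484 + 0.2153 + 0.5870 + 0.1959 + 0.0769 = 3.27
df = (2−1)(3−1) = 2. Since 3.27 < 9.21, fail to reject the null hypothesis of independence at α = 0.01.

3.27; fail to reject H₀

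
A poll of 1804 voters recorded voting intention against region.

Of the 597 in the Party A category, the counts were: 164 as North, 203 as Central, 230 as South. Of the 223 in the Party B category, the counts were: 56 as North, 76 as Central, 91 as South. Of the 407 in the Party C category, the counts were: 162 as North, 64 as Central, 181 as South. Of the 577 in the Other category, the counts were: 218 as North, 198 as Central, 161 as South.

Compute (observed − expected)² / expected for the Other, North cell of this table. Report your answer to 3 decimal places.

Row total (Other) = 577; column total (North) = 600; N = 1804.
Expected count E = 577 × 600 / 1804 = 191.9069.
Contribution = (O − E)²/E = (218 − 191.9069)² / 191.9069 = 3.548.

3.548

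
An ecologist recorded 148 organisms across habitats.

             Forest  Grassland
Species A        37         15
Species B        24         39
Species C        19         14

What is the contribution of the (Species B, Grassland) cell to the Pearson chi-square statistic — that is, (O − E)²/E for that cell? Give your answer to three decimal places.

3.492

Row total (Species B) = 63; column total (Grassland) = 68; N = 148.
Expected count E = 63 × 68 / 148 = 28.9459.
Contribution = (O − E)²/E = (39 − 28.9459)² / 28.9459 = 3.492.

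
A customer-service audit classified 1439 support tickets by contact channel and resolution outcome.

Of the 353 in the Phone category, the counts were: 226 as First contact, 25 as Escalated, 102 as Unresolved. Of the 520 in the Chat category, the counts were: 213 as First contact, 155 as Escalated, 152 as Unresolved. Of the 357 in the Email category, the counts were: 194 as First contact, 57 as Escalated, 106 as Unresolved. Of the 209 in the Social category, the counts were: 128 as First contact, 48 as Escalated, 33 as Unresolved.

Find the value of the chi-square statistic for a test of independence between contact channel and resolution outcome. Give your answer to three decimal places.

Row totals: 353, 520, 357, 209. Column totals: 761, 285, 393. Grand total N = 1439.
Expected counts (row total × column total / N):
  Phone, First contact: 353×761/1439 = 186.6803
  Phone, Escalated: 353×285/1439 = 69.9131
  Phone, Unresolved: 353×393/1439 = 96.4065
  Chat, First contact: 520×761/1439 = 274.9965
  Chat, Escalated: 520×285/1439 = 102.9882
  Chat, Unresolved: 520×393/1439 = 142.0153
  Email, First contact: 357×761/1439 = 188.7957
  Email, Escalated: 357×285/1439 = 70.7054
  Email, Unresolved: 357×393/1439 = 97.4990
  Social, First contact: 209×761/1439 = 110.5274
  Social, Escalated: 209×285/1439 = 41.3933
  Social, Unresolved: 209×393/1439 = 57.0792
Contributions (O − E)²/E:
  (226 − 186.6803)²/186.6803 = 8.2817
  (25 − 69.9131)²/69.9131 = 28.8528
  (102 − 96.4065)²/96.4065 = 0.3245
  (213 − 274.9965)²/274.9965 = 13.9768
  (155 − 102.9882)²/102.9882 = 26.2674
  (152 − 142.0153)²/142.0153 = 0.7020
  (194 − 188.7957)²/188.7957 = 0.1435
  (57 − 70.7054)²/70.7054 = 2.6566
  (106 − 97.4990)²/97.4990 = 0.7412
  (128 − 110.5274)²/110.5274 = 2.7621
  (48 − 41.3933)²/41.3933 = 1.0545
  (33 − 57.0792)²/57.0792 = 10.1580
χ² = 8.2817 + 28.8528 + 0.3245 + 13.9768 + 26.2674 + 0.7020 + 0.1435 + 2.6566 + 0.7412 + 2.7621 + 1.0545 + 10.1580 = 95.921

95.921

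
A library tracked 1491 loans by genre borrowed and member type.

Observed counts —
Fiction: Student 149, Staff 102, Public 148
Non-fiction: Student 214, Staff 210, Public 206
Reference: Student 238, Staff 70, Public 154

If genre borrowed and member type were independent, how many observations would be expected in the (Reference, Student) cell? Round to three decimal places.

186.225

Row total (Reference) = 462; column total (Student) = 601; grand total N = 1491.
Expected count = (row total × column total) / N = 462 × 601 / 1491 = 186.225.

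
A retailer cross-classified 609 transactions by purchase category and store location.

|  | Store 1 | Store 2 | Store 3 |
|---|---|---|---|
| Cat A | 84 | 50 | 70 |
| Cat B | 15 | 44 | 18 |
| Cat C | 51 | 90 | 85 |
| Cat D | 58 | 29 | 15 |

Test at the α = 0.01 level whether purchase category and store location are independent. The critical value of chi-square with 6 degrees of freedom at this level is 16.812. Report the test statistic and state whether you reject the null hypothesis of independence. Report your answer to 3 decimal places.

66.203; reject H₀

Row totals: 204, 77, 226, 102. Column totals: 208, 213, 188. Grand total N = 609.
Expected counts (row total × column total / N):
  Cat A, Store 1: 204×208/609 = 69.6749
  Cat A, Store 2: 204×213/609 = 71.3498
  Cat A, Store 3: 204×188/609 = 62.9754
  Cat B, Store 1: 77×208/609 = 26.2989
  Cat B, Store 2: 77×213/609 = 26.9310
  Cat B, Store 3: 77×188/609 = 23.7701
  Cat C, Store 1: 226×208/609 = 77.1888
  Cat C, Store 2: 226×213/609 = 79.0443
  Cat C, Store 3: 226×188/609 = 69.7668
  Cat D, Store 1: 102×208/609 = 34.8374
  Cat D, Store 2: 102×213/609 = 35.6749
  Cat D, Store 3: 102×188/609 = 31.4877
Contributions (O − E)²/E:
  (84 − 69.6749)²/69.6749 = 2.9452
  (50 − 71.3498)²/71.3498 = 6.3884
  (70 − 62.9754)²/62.9754 = 0.7836
  (15 − 26.2989)²/26.2989 = 4.8544
  (44 − 26.9310)²/26.9310 = 10.8184
  (18 − 23.7701)²/23.7701 = 1.4007
  (51 − 77.1888)²/77.1888 = 8.8854
  (90 − 79.0443)²/79.0443 = 1.5185
  (85 − 69.7668)²/69.7668 = 3.3261
  (58 − 34.8374)²/34.8374 = 15.4003
  (29 − 35.6749)²/35.6749 = 1.2489
  (15 − 31.4877)²/31.4877 = 8.6333
χ² = 2.9452 + 6.3884 + 0.7836 + 4.8544 + 10.8184 + 1.4007 + 8.8854 + 1.5185 + 3.3261 + 15.4003 + 1.2489 + 8.6333 = 66.203
df = (4−1)(3−1) = 6. Since 66.203 > 16.812, reject the null hypothesis of independence at α = 0.01.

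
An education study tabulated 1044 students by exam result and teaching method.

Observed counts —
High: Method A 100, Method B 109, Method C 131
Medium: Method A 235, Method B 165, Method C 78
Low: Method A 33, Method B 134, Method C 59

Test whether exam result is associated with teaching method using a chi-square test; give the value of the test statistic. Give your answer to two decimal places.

Row totals: 340, 478, 226. Column totals: 368, 408, 268. Grand total N = 1044.
Expected counts (row total × column total / N):
  High, Method A: 340×368/1044 = 119.847
  High, Method B: 340×408/1044 = 132.874
  High, Method C: 340×268/1044 = 87.280
  Medium, Method A: 478×368/1044 = 168.490
  Medium, Method B: 478×408/1044 = 186.805
  Medium, Method C: 478×268/1044 = 122.705
  Low, Method A: 226×368/1044 = 79.663
  Low, Method B: 226×408/1044 = 88.322
  Low, Method C: 226×268/1044 = 58.015
Contributions (O − E)²/E:
  (100 − 119.847)²/119.847 = 3.2867
  (109 − 132.874)²/132.874 = 4.2895
  (131 − 87.280)²/87.280 = 21.9001
  (235 − 168.490)²/168.490 = 26.2543
  (165 − 186.805)²/186.805 = 2.5452
  (78 − 122.705)²/122.705 = 16.2873
  (33 − 79.663)²/79.663 = 27.3331
  (134 − 88.322)²/88.322 = 23.6236
  (59 − 58.015)²/58.015 = 0.0167
χ² = 3.2867 + 4.2895 + 21.9001 + 26.2543 + 2.5452 + 16.2873 + 27.3331 + 23.6236 + 0.0167 = 125.54

125.54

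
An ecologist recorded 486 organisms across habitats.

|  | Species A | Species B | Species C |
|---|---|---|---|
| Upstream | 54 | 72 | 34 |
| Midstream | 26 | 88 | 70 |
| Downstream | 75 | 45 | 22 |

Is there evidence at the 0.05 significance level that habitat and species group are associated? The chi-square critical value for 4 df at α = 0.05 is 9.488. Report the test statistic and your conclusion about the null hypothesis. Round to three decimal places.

60.997; reject H₀

Row totals: 160, 184, 142. Column totals: 155, 205, 126. Grand total N = 486.
Expected counts (row total × column total / N):
  Upstream, Species A: 160×155/486 = 51.0288
  Upstream, Species B: 160×205/486 = 67.4897
  Upstream, Species C: 160×126/486 = 41.4815
  Midstream, Species A: 184×155/486 = 58.6831
  Midstream, Species B: 184×205/486 = 77.6132
  Midstream, Species C: 184×126/486 = 47.7037
  Downstream, Species A: 142×155/486 = 45.2881
  Downstream, Species B: 142×205/486 = 59.8971
  Downstream, Species C: 142×126/486 = 36.8148
Contributions (O − E)²/E:
  (54 − 51.0288)²/51.0288 = 0.1730
  (72 − 67.4897)²/67.4897 = 0.3014
  (34 − 41.4815)²/41.4815 = 1.3493
  (26 − 58.6831)²/58.6831 = 18.2026
  (88 − 77.6132)²/77.6132 = 1.3900
  (70 − 47.7037)²/47.7037 = 10.4211
  (75 − 45.2881)²/45.2881 = 19.4929
  (45 − 59.8971)²/59.8971 = 3.7051
  (22 − 36.8148)²/36.8148 = 5.9617
χ² = 0.1730 + 0.3014 + 1.3493 + 18.2026 + 1.3900 + 10.4211 + 19.4929 + 3.7051 + 5.9617 = 60.997
df = (3−1)(3−1) = 4. Since 60.997 > 9.488, reject the null hypothesis of independence at α = 0.05.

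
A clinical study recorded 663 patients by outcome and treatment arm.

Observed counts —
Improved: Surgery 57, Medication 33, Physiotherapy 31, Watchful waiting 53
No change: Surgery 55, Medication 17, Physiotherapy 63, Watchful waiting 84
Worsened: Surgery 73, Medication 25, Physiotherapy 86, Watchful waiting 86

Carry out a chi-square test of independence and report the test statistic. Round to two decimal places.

Row totals: 174, 219, 270. Column totals: 185, 75, 180, 223. Grand total N = 663.
Expected counts (row total × column total / N):
  Improved, Surgery: 174×185/663 = 48.552
  Improved, Medication: 174×75/663 = 19.683
  Improved, Physiotherapy: 174×180/663 = 47.240
  Improved, Watchful waiting: 174×223/663 = 58.525
  No change, Surgery: 219×185/663 = 61.109
  No change, Medication: 219×75/663 = 24.774
  No change, Physiotherapy: 219×180/663 = 59.457
  No change, Watchful waiting: 219×223/663 = 73.661
  Worsened, Surgery: 270×185/663 = 75.339
  Worsened, Medication: 270×75/663 = 30.543
  Worsened, Physiotherapy: 270×180/663 = 73.303
  Worsened, Watchful waiting: 270×223/663 = 90.814
Contributions (O − E)²/E:
  (57 − 48.552)²/48.552 = 1.4699
  (33 − 19.683)²/19.683 = 9.0099
  (31 − 47.240)²/47.240 = 5.5829
  (53 − 58.525)²/58.525 = 0.5216
  (55 − 61.109)²/61.109 = 0.6107
  (17 − 24.774)²/24.774 = 2.4395
  (63 − 59.457)²/59.457 = 0.2111
  (84 − 73.661)²/73.661 = 1.4512
  (73 − 75.339)²/75.339 = 0.0726
  (25 − 30.543)²/30.543 = 1.0060
  (86 − 73.303)²/73.303 = 2.1993
  (86 − 90.814)²/90.814 = 0.2552
χ² = 1.4699 + 9.0099 + 5.5829 + 0.5216 + 0.6107 + 2.4395 + 0.2111 + 1.4512 + 0.0726 + 1.0060 + 2.1993 + 0.2552 = 24.83

24.83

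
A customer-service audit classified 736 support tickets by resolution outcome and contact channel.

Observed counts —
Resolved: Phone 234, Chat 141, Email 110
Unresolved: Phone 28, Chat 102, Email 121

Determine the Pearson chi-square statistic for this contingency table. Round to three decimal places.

Row totals: 485, 251. Column totals: 262, 243, 231. Grand total N = 736.
Expected counts (row total × column total / N):
  Resolved, Phone: 485×262/736 = 172.6495
  Resolved, Chat: 485×243/736 = 160.1291
  Resolved, Email: 485×231/736 = 152.2215
  Unresolved, Phone: 251×262/736 = 89.3505
  Unresolved, Chat: 251×243/736 = 82.8709
  Unresolved, Email: 251×231/736 = 78.7785
Contributions (O − E)²/E:
  (234 − 172.6495)²/172.6495 = 21.8007
  (141 − 160.1291)²/160.1291 = 2.2852
  (110 − 152.2215)²/152.2215 = 11.7109
  (28 − 89.3505)²/89.3505 = 42.1249
  (102 − 82.8709)²/82.8709 = 4.4156
  (121 − 78.7785)²/78.7785 = 22.6287
χ² = 21.8007 + 2.2852 + 11.7109 + 42.1249 + 4.4156 + 22.6287 = 104.966

104.966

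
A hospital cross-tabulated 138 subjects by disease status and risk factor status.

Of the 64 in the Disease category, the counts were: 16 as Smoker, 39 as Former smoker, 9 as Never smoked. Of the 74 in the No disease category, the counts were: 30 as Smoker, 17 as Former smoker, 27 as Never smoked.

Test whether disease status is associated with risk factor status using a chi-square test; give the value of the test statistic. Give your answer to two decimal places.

21.29

Row totals: 64, 74. Column totals: 46, 56, 36. Grand total N = 138.
Expected counts (row total × column total / N):
  Disease, Smoker: 64×46/138 = 21.333
  Disease, Former smoker: 64×56/138 = 25.971
  Disease, Never smoked: 64×36/138 = 16.696
  No disease, Smoker: 74×46/138 = 24.667
  No disease, Former smoker: 74×56/138 = 30.029
  No disease, Never smoked: 74×36/138 = 19.304
Contributions (O − E)²/E:
  (16 − 21.333)²/21.333 = 1.3332
  (39 − 25.971)²/25.971 = 6.5363
  (9 − 16.696)²/16.696 = 3.5475
  (30 − 24.667)²/24.667 = 1.1530
  (17 − 30.029)²/30.029 = 5.6530
  (27 − 19.304)²/19.304 = 3.0682
χ² = 1.3332 + 6.5363 + 3.5475 + 1.1530 + 5.6530 + 3.0682 = 21.29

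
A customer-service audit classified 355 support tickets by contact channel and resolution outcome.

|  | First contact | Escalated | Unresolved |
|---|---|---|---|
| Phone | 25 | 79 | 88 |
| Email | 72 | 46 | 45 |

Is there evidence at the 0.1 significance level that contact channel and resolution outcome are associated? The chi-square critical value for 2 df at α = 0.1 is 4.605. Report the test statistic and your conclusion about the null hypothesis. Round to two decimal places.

Row totals: 192, 163. Column totals: 97, 125, 133. Grand total N = 355.
Expected counts (row total × column total / N):
  Phone, First contact: 192×97/355 = 52.462
  Phone, Escalated: 192×125/355 = 67.606
  Phone, Unresolved: 192×133/355 = 71.932
  Email, First contact: 163×97/355 = 44.538
  Email, Escalated: 163×125/355 = 57.394
  Email, Unresolved: 163×133/355 = 61.068
Contributions (O − E)²/E:
  (25 − 52.462)²/52.462 = 14.3754
  (79 − 67.606)²/67.606 = 1.9203
  (88 − 71.932)²/71.932 = 3.5892
  (72 − 44.538)²/44.538 = 16.9330
  (46 − 57.394)²/57.394 = 2.2620
  (45 − 61.068)²/61.068 = 4.2278
χ² = 14.3754 + 1.9203 + 3.5892 + 16.9330 + 2.2620 + 4.2278 = 43.31
df = (2−1)(3−1) = 2. Since 43.31 > 4.605, reject the null hypothesis of independence at α = 0.1.

43.31; reject H₀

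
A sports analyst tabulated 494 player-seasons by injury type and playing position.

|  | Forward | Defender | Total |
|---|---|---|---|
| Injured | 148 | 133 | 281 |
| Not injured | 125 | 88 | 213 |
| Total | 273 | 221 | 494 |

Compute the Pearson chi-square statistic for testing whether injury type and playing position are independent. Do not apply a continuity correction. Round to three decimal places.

Grand total N = 494.
Expected counts (row total × column total / N):
  Injured, Forward: 281×273/494 = 155.2895
  Injured, Defender: 281×221/494 = 125.7105
  Not injured, Forward: 213×273/494 = 117.7105
  Not injured, Defender: 213×221/494 = 95.2895
Contributions (O − E)²/E:
  (148 − 155.2895)²/155.2895 = 0.3422
  (133 − 125.7105)²/125.7105 = 0.4227
  (125 − 117.7105)²/117.7105 = 0.4514
  (88 − 95.2895)²/95.2895 = 0.5576
χ² = 0.3422 + 0.4227 + 0.4514 + 0.5576 = 1.774

1.774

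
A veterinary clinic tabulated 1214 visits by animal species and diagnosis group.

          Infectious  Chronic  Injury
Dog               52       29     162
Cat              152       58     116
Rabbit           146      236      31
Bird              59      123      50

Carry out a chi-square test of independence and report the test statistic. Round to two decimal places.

358.32

Row totals: 243, 326, 413, 232. Column totals: 409, 446, 359. Grand total N = 1214.
Expected counts (row total × column total / N):
  Dog, Infectious: 243×409/1214 = 81.867
  Dog, Chronic: 243×446/1214 = 89.273
  Dog, Injury: 243×359/1214 = 71.859
  Cat, Infectious: 326×409/1214 = 109.830
  Cat, Chronic: 326×446/1214 = 119.766
  Cat, Injury: 326×359/1214 = 96.404
  Rabbit, Infectious: 413×409/1214 = 139.141
  Rabbit, Chronic: 413×446/1214 = 151.728
  Rabbit, Injury: 413×359/1214 = 122.131
  Bird, Infectious: 232×409/1214 = 78.161
  Bird, Chronic: 232×446/1214 = 85.232
  Bird, Injury: 232×359/1214 = 68.606
Contributions (O − E)²/E:
  (52 − 81.867)²/81.867 = 10.8962
  (29 − 89.273)²/89.273 = 40.6935
  (162 − 71.859)²/71.859 = 113.0742
  (152 − 109.830)²/109.830 = 16.1915
  (58 − 119.766)²/119.766 = 31.8541
  (116 − 96.404)²/96.404 = 3.9833
  (146 − 139.141)²/139.141 = 0.3381
  (236 − 151.728)²/151.728 = 46.8059
  (31 − 122.131)²/122.131 = 67.9996
  (59 − 78.161)²/78.161 = 4.6973
  (123 − 85.232)²/85.232 = 16.7358
  (50 − 68.606)²/68.606 = 5.0460
χ² = 10.8962 + 40.6935 + 113.0742 + 16.1915 + 31.8541 + 3.9833 + 0.3381 + 46.8059 + 67.9996 + 4.6973 + 16.7358 + 5.0460 = 358.32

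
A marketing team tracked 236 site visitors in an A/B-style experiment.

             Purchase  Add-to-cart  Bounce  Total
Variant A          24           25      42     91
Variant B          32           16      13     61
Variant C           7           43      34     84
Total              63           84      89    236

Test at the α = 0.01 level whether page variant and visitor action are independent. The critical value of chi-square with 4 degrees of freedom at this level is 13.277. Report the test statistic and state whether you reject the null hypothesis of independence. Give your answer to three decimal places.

Grand total N = 236.
Expected counts (row total × column total / N):
  Variant A, Purchase: 91×63/236 = 24.2924
  Variant A, Add-to-cart: 91×84/236 = 32.3898
  Variant A, Bounce: 91×89/236 = 34.3178
  Variant B, Purchase: 61×63/236 = 16.2839
  Variant B, Add-to-cart: 61×84/236 = 21.7119
  Variant B, Bounce: 61×89/236 = 23.0042
  Variant C, Purchase: 84×63/236 = 22.4237
  Variant C, Add-to-cart: 84×84/236 = 29.8983
  Variant C, Bounce: 84×89/236 = 31.6780
Contributions (O − E)²/E:
  (24 − 24.2924)²/24.2924 = 0.0035
  (25 − 32.3898)²/32.3898 = 1.6860
  (42 − 34.3178)²/34.3178 = 1.7197
  (32 − 16.2839)²/16.2839 = 15.1681
  (16 − 21.7119)²/21.7119 = 1.5027
  (13 − 23.0042)²/23.0042 = 4.3507
  (7 − 22.4237)²/22.4237 = 10.6089
  (43 − 29.8983)²/29.8983 = 5.7413
  (34 − 31.6780)²/31.6780 = 0.1702
χ² = 0.0035 + 1.6860 + 1.7197 + 15.1681 + 1.5027 + 4.3507 + 10.6089 + 5.7413 + 0.1702 = 40.951
df = (3−1)(3−1) = 4. Since 40.951 > 13.277, reject the null hypothesis of independence at α = 0.01.

40.951; reject H₀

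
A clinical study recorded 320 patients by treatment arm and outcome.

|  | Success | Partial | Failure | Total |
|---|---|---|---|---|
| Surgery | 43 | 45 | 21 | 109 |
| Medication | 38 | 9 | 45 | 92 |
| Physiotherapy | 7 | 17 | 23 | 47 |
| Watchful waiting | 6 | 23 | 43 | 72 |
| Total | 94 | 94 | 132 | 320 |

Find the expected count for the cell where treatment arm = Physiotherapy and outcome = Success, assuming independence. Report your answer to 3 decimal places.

13.806

Row total (Physiotherapy) = 47; column total (Success) = 94; grand total N = 320.
Expected count = (row total × column total) / N = 47 × 94 / 320 = 13.806.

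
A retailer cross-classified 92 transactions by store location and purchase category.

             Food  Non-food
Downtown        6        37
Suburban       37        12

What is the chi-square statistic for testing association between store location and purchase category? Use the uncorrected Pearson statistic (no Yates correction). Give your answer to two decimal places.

Row totals: 43, 49. Column totals: 43, 49. Grand total N = 92.
Expected counts (row total × column total / N):
  Downtown, Food: 43×43/92 = 20.098
  Downtown, Non-food: 43×49/92 = 22.902
  Suburban, Food: 49×43/92 = 22.902
  Suburban, Non-food: 49×49/92 = 26.098
Contributions (O − E)²/E:
  (6 − 20.098)²/20.098 = 9.8892
  (37 − 22.902)²/22.902 = 8.6784
  (37 − 22.902)²/22.902 = 8.6784
  (12 − 26.098)²/26.098 = 7.6157
χ² = 9.8892 + 8.6784 + 8.6784 + 7.6157 = 34.86

34.86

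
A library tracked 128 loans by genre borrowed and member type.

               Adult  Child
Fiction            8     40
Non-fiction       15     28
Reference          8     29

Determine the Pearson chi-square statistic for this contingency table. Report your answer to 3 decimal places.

4.292

Row totals: 48, 43, 37. Column totals: 31, 97. Grand total N = 128.
Expected counts (row total × column total / N):
  Fiction, Adult: 48×31/128 = 11.6250
  Fiction, Child: 48×97/128 = 36.3750
  Non-fiction, Adult: 43×31/128 = 10.4141
  Non-fiction, Child: 43×97/128 = 32.5859
  Reference, Adult: 37×31/128 = 8.9609
  Reference, Child: 37×97/128 = 28.0391
Contributions (O − E)²/E:
  (8 − 11.6250)²/11.6250 = 1.1304
  (40 − 36.3750)²/36.3750 = 0.3613
  (15 − 10.4141)²/10.4141 = 2.0194
  (28 − 32.5859)²/32.5859 = 0.6454
  (8 − 8.9609)²/8.9609 = 0.1030
  (29 − 28.0391)²/28.0391 = 0.0329
χ² = 1.1304 + 0.3613 + 2.0194 + 0.6454 + 0.1030 + 0.0329 = 4.292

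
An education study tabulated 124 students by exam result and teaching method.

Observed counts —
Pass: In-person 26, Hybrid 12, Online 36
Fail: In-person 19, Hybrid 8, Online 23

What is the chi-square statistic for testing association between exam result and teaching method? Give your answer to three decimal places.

Row totals: 74, 50. Column totals: 45, 20, 59. Grand total N = 124.
Expected counts (row total × column total / N):
  Pass, In-person: 74×45/124 = 26.8548
  Pass, Hybrid: 74×20/124 = 11.9355
  Pass, Online: 74×59/124 = 35.2097
  Fail, In-person: 50×45/124 = 18.1452
  Fail, Hybrid: 50×20/124 = 8.0645
  Fail, Online: 50×59/124 = 23.7903
Contributions (O − E)²/E:
  (26 − 26.8548)²/26.8548 = 0.0272
  (12 − 11.9355)²/11.9355 = 0.0003
  (36 − 35.2097)²/35.2097 = 0.0177
  (19 − 18.1452)²/18.1452 = 0.0403
  (8 − 8.0645)²/8.0645 = 0.0005
  (23 − 23.7903)²/23.7903 = 0.0263
χ² = 0.0272 + 0.0003 + 0.0177 + 0.0403 + 0.0005 + 0.0263 = 0.112

0.112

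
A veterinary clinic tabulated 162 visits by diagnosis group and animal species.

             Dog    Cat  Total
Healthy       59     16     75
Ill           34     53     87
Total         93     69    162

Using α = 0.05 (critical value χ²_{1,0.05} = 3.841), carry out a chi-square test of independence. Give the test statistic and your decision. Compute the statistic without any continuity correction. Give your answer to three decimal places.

Grand total N = 162.
Expected counts (row total × column total / N):
  Healthy, Dog: 75×93/162 = 43.05556
  Healthy, Cat: 75×69/162 = 31.94444
  Ill, Dog: 87×93/162 = 49.94444
  Ill, Cat: 87×69/162 = 37.05556
Contributions (O − E)²/E:
  (59 − 43.05556)²/43.05556 = 5.9046
  (16 − 31.94444)²/31.94444 = 7.9584
  (34 − 49.94444)²/49.94444 = 5.0902
  (53 − 37.05556)²/37.05556 = 6.8606
χ² = 5.9046 + 7.9584 + 5.0902 + 6.8606 = 25.814
df = (2−1)(2−1) = 1. Since 25.814 > 3.841, reject the null hypothesis of independence at α = 0.05.

25.814; reject H₀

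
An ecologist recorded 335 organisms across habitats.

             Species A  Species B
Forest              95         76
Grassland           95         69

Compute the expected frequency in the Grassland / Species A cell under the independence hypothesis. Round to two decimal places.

Row total (Grassland) = 164; column total (Species A) = 190; grand total N = 335.
Expected count = (row total × column total) / N = 164 × 190 / 335 = 93.01.

93.01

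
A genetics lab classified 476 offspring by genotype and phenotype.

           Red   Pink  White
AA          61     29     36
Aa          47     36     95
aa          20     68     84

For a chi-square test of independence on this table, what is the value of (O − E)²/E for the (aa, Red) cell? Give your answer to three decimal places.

14.900

Row total (aa) = 172; column total (Red) = 128; N = 476.
Expected count E = 172 × 128 / 476 = 46.25210.
Contribution = (O − E)²/E = (20 − 46.25210)² / 46.25210 = 14.900.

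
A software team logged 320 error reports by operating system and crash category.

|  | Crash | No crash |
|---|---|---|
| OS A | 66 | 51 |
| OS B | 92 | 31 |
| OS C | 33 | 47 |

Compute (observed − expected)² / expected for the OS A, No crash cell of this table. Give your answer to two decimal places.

Row total (OS A) = 117; column total (No crash) = 129; N = 320.
Expected count E = 117 × 129 / 320 = 47.166.
Contribution = (O − E)²/E = (51 − 47.166)² / 47.166 = 0.31.

0.31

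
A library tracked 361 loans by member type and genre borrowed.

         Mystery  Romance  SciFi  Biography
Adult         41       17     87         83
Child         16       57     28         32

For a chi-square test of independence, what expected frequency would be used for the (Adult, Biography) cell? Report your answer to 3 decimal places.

Row total (Adult) = 228; column total (Biography) = 115; grand total N = 361.
Expected count = (row total × column total) / N = 228 × 115 / 361 = 72.632.

72.632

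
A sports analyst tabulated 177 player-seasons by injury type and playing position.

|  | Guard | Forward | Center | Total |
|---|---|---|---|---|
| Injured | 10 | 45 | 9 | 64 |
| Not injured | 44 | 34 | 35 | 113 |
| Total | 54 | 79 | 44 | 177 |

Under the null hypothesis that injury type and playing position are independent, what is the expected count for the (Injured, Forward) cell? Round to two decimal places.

Row total (Injured) = 64; column total (Forward) = 79; grand total N = 177.
Expected count = (row total × column total) / N = 64 × 79 / 177 = 28.56.

28.56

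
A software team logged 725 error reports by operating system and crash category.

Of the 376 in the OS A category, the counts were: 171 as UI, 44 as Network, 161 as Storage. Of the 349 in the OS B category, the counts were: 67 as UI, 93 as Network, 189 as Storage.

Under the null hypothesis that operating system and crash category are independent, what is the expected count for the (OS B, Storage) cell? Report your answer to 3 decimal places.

168.483

Row total (OS B) = 349; column total (Storage) = 350; grand total N = 725.
Expected count = (row total × column total) / N = 349 × 350 / 725 = 168.483.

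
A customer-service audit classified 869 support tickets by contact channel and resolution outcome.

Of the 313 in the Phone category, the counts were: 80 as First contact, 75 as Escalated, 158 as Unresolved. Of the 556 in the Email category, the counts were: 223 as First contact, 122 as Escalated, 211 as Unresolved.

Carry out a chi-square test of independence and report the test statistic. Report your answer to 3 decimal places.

Row totals: 313, 556. Column totals: 303, 197, 369. Grand total N = 869.
Expected counts (row total × column total / N):
  Phone, First contact: 313×303/869 = 109.1358
  Phone, Escalated: 313×197/869 = 70.9563
  Phone, Unresolved: 313×369/869 = 132.9079
  Email, First contact: 556×303/869 = 193.8642
  Email, Escalated: 556×197/869 = 126.0437
  Email, Unresolved: 556×369/869 = 236.0921
Contributions (O − E)²/E:
  (80 − 109.1358)²/109.1358 = 7.7783
  (75 − 70.9563)²/70.9563 = 0.2304
  (158 − 132.9079)²/132.9079 = 4.7372
  (223 − 193.8642)²/193.8642 = 4.3788
  (122 − 126.0437)²/126.0437 = 0.1297
  (211 − 236.0921)²/236.0921 = 2.6668
χ² = 7.7783 + 0.2304 + 4.7372 + 4.3788 + 0.1297 + 2.6668 = 19.921

19.921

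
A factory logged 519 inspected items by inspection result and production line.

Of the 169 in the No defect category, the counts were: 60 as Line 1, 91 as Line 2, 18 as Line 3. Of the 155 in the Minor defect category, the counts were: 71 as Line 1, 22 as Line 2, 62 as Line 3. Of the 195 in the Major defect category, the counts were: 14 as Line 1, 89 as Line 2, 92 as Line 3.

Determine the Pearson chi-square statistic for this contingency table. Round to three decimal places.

127.127

Row totals: 169, 155, 195. Column totals: 145, 202, 172. Grand total N = 519.
Expected counts (row total × column total / N):
  No defect, Line 1: 169×145/519 = 47.2158
  No defect, Line 2: 169×202/519 = 65.7765
  No defect, Line 3: 169×172/519 = 56.0077
  Minor defect, Line 1: 155×145/519 = 43.3044
  Minor defect, Line 2: 155×202/519 = 60.3276
  Minor defect, Line 3: 155×172/519 = 51.3680
  Major defect, Line 1: 195×145/519 = 54.4798
  Major defect, Line 2: 195×202/519 = 75.8960
  Major defect, Line 3: 195×172/519 = 64.6243
Contributions (O − E)²/E:
  (60 − 47.2158)²/47.2158 = 3.4615
  (91 − 65.7765)²/65.7765 = 9.6725
  (18 − 56.0077)²/56.0077 = 25.7926
  (71 − 43.3044)²/43.3044 = 17.7129
  (22 − 60.3276)²/60.3276 = 24.3505
  (62 − 51.3680)²/51.3680 = 2.2006
  (14 − 54.4798)²/54.4798 = 30.0775
  (89 − 75.8960)²/75.8960 = 2.2625
  (92 − 64.6243)²/64.6243 = 11.5967
χ² = 3.4615 + 9.6725 + 25.7926 + 17.7129 + 24.3505 + 2.2006 + 30.0775 + 2.2625 + 11.5967 = 127.127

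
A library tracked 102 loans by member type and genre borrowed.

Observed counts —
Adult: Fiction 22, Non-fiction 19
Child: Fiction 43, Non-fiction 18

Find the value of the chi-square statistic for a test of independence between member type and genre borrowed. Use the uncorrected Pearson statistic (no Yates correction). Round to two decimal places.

3.01

Row totals: 41, 61. Column totals: 65, 37. Grand total N = 102.
Expected counts (row total × column total / N):
  Adult, Fiction: 41×65/102 = 26.1275
  Adult, Non-fiction: 41×37/102 = 14.8725
  Child, Fiction: 61×65/102 = 38.8725
  Child, Non-fiction: 61×37/102 = 22.1275
Contributions (O − E)²/E:
  (22 − 26.1275)²/26.1275 = 0.6520
  (19 − 14.8725)²/14.8725 = 1.1455
  (43 − 38.8725)²/38.8725 = 0.4383
  (18 − 22.1275)²/22.1275 = 0.7699
χ² = 0.6520 + 1.1455 + 0.4383 + 0.7699 = 3.01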